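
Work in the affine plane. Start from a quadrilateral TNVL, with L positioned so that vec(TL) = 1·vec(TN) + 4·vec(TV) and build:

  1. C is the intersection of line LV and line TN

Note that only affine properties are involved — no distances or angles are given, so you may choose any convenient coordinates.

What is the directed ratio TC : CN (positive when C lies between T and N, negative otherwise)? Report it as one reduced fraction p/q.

TC:CN = -1/4

Choose coordinates T = (0, 0), N = (1, 0), V = (0, 1), L = (1, 4).
1. C is the intersection of line LV and line TN ⇒ C = (-1/3, 0)
C = T + t·(N−T) with t = -1/3, so TC:CN = t:(1−t) = -1/3:4/3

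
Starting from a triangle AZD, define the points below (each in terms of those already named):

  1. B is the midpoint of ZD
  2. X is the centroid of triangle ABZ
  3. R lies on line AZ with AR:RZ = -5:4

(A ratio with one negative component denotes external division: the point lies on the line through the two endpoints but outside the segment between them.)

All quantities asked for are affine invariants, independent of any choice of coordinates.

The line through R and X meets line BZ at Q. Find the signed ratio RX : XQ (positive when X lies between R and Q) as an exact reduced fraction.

Choose coordinates A = (0, 0), Z = (1, 0), D = (0, 1).
1. B is the midpoint of ZD ⇒ B = (1/2, 1/2)
2. X is the centroid of triangle ABZ ⇒ X = (1/2, 1/6)
3. R lies on line AZ with AR:RZ = -5:4 ⇒ R = (5, 0)
line RX meets BZ at Q = (11/13, 2/13)
X = R + t·(Q−R) with t = 13/12, so RX:XQ = 13/12:-1/12

RX:XQ = -13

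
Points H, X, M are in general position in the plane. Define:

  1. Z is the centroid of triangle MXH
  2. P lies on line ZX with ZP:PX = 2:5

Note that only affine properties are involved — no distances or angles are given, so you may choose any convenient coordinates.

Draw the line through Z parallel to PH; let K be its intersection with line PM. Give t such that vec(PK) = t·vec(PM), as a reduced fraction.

t = 2/11

Choose coordinates H = (0, 0), X = (1, 0), M = (0, 1).
1. Z is the centroid of triangle MXH ⇒ Z = (1/3, 1/3)
2. P lies on line ZX with ZP:PX = 2:5 ⇒ P = (11/21, 5/21)
through Z parallel to PH: direction (-11/21, -5/21); meets PM at K = (3/7, 29/77)
K = P + t·(M−P) with t = 2/11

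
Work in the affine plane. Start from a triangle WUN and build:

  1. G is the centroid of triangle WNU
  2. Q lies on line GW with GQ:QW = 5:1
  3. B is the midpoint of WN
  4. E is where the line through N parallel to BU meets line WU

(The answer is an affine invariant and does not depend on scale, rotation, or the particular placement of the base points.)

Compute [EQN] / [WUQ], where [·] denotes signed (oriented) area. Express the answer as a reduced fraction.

Set W = (0, 0), U = (1, 0), N = (0, 1); any affine frame gives the same invariant.
1. G is the centroid of triangle WNU ⇒ G = (1/3, 1/3)
2. Q lies on line GW with GQ:QW = 5:1 ⇒ Q = (1/18, 1/18)
3. B is the midpoint of WN ⇒ B = (0, 1/2)
4. E is where the line through N parallel to BU meets line WU ⇒ E = (2, 0)
2·[EQN] = -11/6, 2·[WUQ] = 1/18
[EQN]:[WUQ] = -11/6:1/18 = -33

[EQN]:[WUQ] = -33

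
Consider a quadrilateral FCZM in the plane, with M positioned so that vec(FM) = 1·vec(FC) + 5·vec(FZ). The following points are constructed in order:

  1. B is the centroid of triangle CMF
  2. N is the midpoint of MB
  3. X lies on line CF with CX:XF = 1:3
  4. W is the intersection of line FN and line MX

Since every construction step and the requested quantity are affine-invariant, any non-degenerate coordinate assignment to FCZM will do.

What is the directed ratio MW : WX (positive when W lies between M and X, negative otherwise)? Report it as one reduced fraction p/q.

MW:WX = 1/3

Choose coordinates F = (0, 0), C = (1, 0), Z = (0, 1), M = (1, 5).
1. B is the centroid of triangle CMF ⇒ B = (2/3, 5/3)
2. N is the midpoint of MB ⇒ N = (5/6, 10/3)
3. X lies on line CF with CX:XF = 1:3 ⇒ X = (3/4, 0)
4. W is the intersection of line FN and line MX ⇒ W = (15/16, 15/4)
W = M + t·(X−M) with t = 1/4, so MW:WX = t:(1−t) = 1/4:3/4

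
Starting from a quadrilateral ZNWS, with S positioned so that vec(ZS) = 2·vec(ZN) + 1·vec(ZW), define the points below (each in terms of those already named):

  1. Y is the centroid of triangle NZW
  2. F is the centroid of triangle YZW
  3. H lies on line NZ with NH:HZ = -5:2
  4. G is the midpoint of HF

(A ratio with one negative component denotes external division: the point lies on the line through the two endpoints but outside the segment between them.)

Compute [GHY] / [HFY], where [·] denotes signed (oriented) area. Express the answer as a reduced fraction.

[GHY]:[HFY] = -1/2

Work in coordinates with Z = (0, 0), N = (1, 0), W = (0, 1), S = (2, 1).
1. Y is the centroid of triangle NZW ⇒ Y = (1/3, 1/3)
2. F is the centroid of triangle YZW ⇒ F = (1/9, 4/9)
3. H lies on line NZ with NH:HZ = -5:2 ⇒ H = (-2/3, 0)
4. G is the midpoint of HF ⇒ G = (-5/18, 2/9)
2·[GHY] = 5/54, 2·[HFY] = -5/27
[GHY]:[HFY] = 5/54:-5/27 = -1/2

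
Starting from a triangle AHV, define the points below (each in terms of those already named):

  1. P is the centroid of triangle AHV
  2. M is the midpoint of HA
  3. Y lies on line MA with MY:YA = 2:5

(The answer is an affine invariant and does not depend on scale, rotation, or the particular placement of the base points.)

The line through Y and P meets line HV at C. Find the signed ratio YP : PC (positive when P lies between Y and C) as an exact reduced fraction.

YP:PC = 13/14

Set A = (0, 0), H = (1, 0), V = (0, 1); any affine frame gives the same invariant.
1. P is the centroid of triangle AHV ⇒ P = (1/3, 1/3)
2. M is the midpoint of HA ⇒ M = (1/2, 0)
3. Y lies on line MA with MY:YA = 2:5 ⇒ Y = (5/14, 0)
line YP meets HV at C = (4/13, 9/13)
P = Y + t·(C−Y) with t = 13/27, so YP:PC = 13/27:14/27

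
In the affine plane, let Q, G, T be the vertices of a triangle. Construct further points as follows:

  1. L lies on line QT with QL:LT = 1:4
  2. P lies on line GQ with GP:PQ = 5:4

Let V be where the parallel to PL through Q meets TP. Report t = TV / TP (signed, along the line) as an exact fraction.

Choose coordinates Q = (0, 0), G = (1, 0), T = (0, 1).
1. L lies on line QT with QL:LT = 1:4 ⇒ L = (0, 1/5)
2. P lies on line GQ with GP:PQ = 5:4 ⇒ P = (4/9, 0)
through Q parallel to PL: direction (-4/9, 1/5); meets TP at V = (5/9, -1/4)
V = T + t·(P−T) with t = 5/4

t = 5/4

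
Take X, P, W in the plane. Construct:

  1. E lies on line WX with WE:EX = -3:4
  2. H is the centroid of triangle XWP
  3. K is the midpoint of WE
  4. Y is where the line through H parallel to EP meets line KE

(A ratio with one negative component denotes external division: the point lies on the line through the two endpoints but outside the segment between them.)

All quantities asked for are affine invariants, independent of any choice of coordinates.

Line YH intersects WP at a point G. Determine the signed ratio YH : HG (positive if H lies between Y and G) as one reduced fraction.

Work in coordinates with X = (0, 0), P = (1, 0), W = (0, 1).
1. E lies on line WX with WE:EX = -3:4 ⇒ E = (0, 4)
2. H is the centroid of triangle XWP ⇒ H = (1/3, 1/3)
3. K is the midpoint of WE ⇒ K = (0, 5/2)
4. Y is where the line through H parallel to EP meets line KE ⇒ Y = (0, 5/3)
line YH meets WP at G = (2/9, 7/9)
H = Y + t·(G−Y) with t = 3/2, so YH:HG = 3/2:-1/2

YH:HG = -3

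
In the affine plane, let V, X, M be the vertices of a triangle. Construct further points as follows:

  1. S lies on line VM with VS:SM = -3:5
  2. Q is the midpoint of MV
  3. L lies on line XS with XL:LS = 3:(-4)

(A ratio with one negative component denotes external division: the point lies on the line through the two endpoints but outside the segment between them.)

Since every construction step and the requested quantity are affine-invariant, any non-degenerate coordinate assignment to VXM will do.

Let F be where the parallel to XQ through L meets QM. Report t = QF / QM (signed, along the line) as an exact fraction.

Set V = (0, 0), X = (1, 0), M = (0, 1); any affine frame gives the same invariant.
1. S lies on line VM with VS:SM = -3:5 ⇒ S = (0, -3/2)
2. Q is the midpoint of MV ⇒ Q = (0, 1/2)
3. L lies on line XS with XL:LS = 3:(-4) ⇒ L = (4, 9/2)
through L parallel to XQ: direction (-1, 1/2); meets QM at F = (0, 13/2)
F = Q + t·(M−Q) with t = 12

t = 12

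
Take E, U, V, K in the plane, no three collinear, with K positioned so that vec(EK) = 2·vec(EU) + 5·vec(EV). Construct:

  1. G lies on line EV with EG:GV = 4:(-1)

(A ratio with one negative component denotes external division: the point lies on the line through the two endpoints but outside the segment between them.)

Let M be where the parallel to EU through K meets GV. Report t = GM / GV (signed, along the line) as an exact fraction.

t = -11

Assign E = (0, 0), U = (1, 0), V = (0, 1), K = (2, 5) — the answer is frame-independent, so this choice is without loss of generality.
1. G lies on line EV with EG:GV = 4:(-1) ⇒ G = (0, 4/3)
through K parallel to EU: direction (1, 0); meets GV at M = (0, 5)
M = G + t·(V−G) with t = -11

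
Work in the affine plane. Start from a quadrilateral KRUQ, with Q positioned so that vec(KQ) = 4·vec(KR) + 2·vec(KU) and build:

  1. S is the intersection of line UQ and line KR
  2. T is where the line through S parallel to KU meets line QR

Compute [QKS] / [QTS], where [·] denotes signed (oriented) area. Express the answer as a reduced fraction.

Set K = (0, 0), R = (1, 0), U = (0, 1), Q = (4, 2); any affine frame gives the same invariant.
1. S is the intersection of line UQ and line KR ⇒ S = (-4, 0)
2. T is where the line through S parallel to KU meets line QR ⇒ T = (-4, -10/3)
2·[QKS] = -8, 2·[QTS] = -80/3
[QKS]:[QTS] = -8:-80/3 = 3/10

[QKS]:[QTS] = 3/10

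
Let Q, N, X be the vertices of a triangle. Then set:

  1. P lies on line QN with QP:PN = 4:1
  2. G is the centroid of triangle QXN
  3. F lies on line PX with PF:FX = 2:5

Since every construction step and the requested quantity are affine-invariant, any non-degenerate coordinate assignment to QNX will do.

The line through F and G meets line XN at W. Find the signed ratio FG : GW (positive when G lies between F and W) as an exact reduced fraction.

Set Q = (0, 0), N = (1, 0), X = (0, 1); any affine frame gives the same invariant.
1. P lies on line QN with QP:PN = 4:1 ⇒ P = (4/5, 0)
2. G is the centroid of triangle QXN ⇒ G = (1/3, 1/3)
3. F lies on line PX with PF:FX = 2:5 ⇒ F = (4/7, 2/7)
line FG meets XN at W = (3/4, 1/4)
G = F + t·(W−F) with t = -4/3, so FG:GW = -4/3:7/3

FG:GW = -4/7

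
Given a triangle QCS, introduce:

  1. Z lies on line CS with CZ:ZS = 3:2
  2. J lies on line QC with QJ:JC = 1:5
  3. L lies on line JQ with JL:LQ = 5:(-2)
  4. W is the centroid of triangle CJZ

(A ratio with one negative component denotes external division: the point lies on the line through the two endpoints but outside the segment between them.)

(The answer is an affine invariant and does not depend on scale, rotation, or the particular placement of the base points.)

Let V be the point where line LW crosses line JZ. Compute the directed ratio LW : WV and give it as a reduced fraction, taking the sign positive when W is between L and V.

Work in coordinates with Q = (0, 0), C = (1, 0), S = (0, 1).
1. Z lies on line CS with CZ:ZS = 3:2 ⇒ Z = (2/5, 3/5)
2. J lies on line QC with QJ:JC = 1:5 ⇒ J = (1/6, 0)
3. L lies on line JQ with JL:LQ = 5:(-2) ⇒ L = (-1/9, 0)
4. W is the centroid of triangle CJZ ⇒ W = (47/90, 1/5)
line LW meets JZ at V = (37/180, 1/10)
W = L + t·(V−L) with t = 2, so LW:WV = 2:-1

LW:WV = -2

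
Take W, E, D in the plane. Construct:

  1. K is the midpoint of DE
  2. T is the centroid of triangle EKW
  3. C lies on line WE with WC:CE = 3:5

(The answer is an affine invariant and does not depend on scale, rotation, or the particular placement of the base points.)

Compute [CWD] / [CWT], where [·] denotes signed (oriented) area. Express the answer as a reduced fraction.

[CWD]:[CWT] = 6

Choose coordinates W = (0, 0), E = (1, 0), D = (0, 1).
1. K is the midpoint of DE ⇒ K = (1/2, 1/2)
2. T is the centroid of triangle EKW ⇒ T = (1/2, 1/6)
3. C lies on line WE with WC:CE = 3:5 ⇒ C = (3/8, 0)
2·[CWD] = -3/8, 2·[CWT] = -1/16
[CWD]:[CWT] = -3/8:-1/16 = 6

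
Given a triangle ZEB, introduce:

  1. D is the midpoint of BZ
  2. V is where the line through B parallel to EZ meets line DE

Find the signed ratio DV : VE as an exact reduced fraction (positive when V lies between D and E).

Set Z = (0, 0), E = (1, 0), B = (0, 1); any affine frame gives the same invariant.
1. D is the midpoint of BZ ⇒ D = (0, 1/2)
2. V is where the line through B parallel to EZ meets line DE ⇒ V = (-1, 1)
V = D + t·(E−D) with t = -1, so DV:VE = t:(1−t) = -1:2

DV:VE = -1/2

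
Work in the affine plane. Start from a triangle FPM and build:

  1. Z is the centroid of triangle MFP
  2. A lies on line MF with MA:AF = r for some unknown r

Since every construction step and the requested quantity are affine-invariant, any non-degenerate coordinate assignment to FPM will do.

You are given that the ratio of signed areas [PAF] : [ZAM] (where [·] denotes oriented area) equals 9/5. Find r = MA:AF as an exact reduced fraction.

Work in coordinates with F = (0, 0), P = (1, 0), M = (0, 1).
1. Z is the centroid of triangle MFP ⇒ Z = (1/3, 1/3)
2. With MA:AF = r, write λ = r/(r+1) so A = M + λ·(F−M); A is affine-linear in λ
Every point depending on A is an affine combination of A and λ-independent points, so each such coordinate is linear in λ; the λ² term in each signed area is a multiple of (F−M)×(F−M) = 0, so 2·[PAF] and 2·[ZAM] are each linear in λ. Evaluating at λ=0 and λ=1:
  2·[PAF] = −λ + 1,   2·[ZAM] = -1/3·λ
So [PAF]:[ZAM] = (−λ + 1) / (-1/3·λ). Setting this equal to 9/5:
  −λ + 1 = 9/5·(-1/3·λ)  ⇒  λ = 5/2
Then r = λ/(1−λ) = (5/2)/(-3/2) = -5/3. Check: with r = -5/3, A = (0, -3/2) and [PAF]:[ZAM] = 9/5 as required.

r = -5/3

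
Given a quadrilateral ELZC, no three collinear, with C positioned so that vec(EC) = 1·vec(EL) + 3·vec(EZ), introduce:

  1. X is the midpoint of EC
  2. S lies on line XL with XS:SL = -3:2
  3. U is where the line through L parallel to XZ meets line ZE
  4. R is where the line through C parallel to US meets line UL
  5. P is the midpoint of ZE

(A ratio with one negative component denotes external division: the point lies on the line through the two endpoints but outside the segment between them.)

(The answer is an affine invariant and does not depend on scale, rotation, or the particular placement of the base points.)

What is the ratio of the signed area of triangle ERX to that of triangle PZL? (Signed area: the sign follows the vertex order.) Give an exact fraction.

[ERX]:[PZL] = -6

Work in coordinates with E = (0, 0), L = (1, 0), Z = (0, 1), C = (1, 3).
1. X is the midpoint of EC ⇒ X = (1/2, 3/2)
2. S lies on line XL with XS:SL = -3:2 ⇒ S = (2, -3)
3. U is where the line through L parallel to XZ meets line ZE ⇒ U = (0, -1)
4. R is where the line through C parallel to US meets line UL ⇒ R = (5/2, 3/2)
5. P is the midpoint of ZE ⇒ P = (0, 1/2)
2·[ERX] = 3, 2·[PZL] = -1/2
[ERX]:[PZL] = 3:-1/2 = -6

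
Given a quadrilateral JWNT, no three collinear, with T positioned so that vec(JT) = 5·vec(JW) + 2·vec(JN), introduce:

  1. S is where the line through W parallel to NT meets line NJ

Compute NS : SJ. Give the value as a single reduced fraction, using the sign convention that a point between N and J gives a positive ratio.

NS:SJ = -6

Assign J = (0, 0), W = (1, 0), N = (0, 1), T = (5, 2) — the answer is frame-independent, so this choice is without loss of generality.
1. S is where the line through W parallel to NT meets line NJ ⇒ S = (0, -1/5)
S = N + t·(J−N) with t = 6/5, so NS:SJ = t:(1−t) = 6/5:-1/5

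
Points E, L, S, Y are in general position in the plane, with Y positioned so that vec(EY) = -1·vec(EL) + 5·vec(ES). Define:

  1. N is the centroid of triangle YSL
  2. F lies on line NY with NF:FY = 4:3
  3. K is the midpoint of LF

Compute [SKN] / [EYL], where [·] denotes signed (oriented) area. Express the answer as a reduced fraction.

[SKN]:[EYL] = -3/70

Work in coordinates with E = (0, 0), L = (1, 0), S = (0, 1), Y = (-1, 5).
1. N is the centroid of triangle YSL ⇒ N = (0, 2)
2. F lies on line NY with NF:FY = 4:3 ⇒ F = (-4/7, 26/7)
3. K is the midpoint of LF ⇒ K = (3/14, 13/7)
2·[SKN] = 3/14, 2·[EYL] = -5
[SKN]:[EYL] = 3/14:-5 = -3/70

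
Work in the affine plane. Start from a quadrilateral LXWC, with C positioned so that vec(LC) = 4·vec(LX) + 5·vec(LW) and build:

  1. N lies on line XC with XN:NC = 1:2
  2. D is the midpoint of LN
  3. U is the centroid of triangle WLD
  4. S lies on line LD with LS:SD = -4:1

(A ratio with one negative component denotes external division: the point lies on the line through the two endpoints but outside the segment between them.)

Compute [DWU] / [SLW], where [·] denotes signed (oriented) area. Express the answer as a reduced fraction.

Choose coordinates L = (0, 0), X = (1, 0), W = (0, 1), C = (4, 5).
1. N lies on line XC with XN:NC = 1:2 ⇒ N = (2, 5/3)
2. D is the midpoint of LN ⇒ D = (1, 5/6)
3. U is the centroid of triangle WLD ⇒ U = (1/3, 11/18)
4. S lies on line LD with LS:SD = -4:1 ⇒ S = (4/3, 10/9)
2·[DWU] = 1/3, 2·[SLW] = -4/3
[DWU]:[SLW] = 1/3:-4/3 = -1/4

[DWU]:[SLW] = -1/4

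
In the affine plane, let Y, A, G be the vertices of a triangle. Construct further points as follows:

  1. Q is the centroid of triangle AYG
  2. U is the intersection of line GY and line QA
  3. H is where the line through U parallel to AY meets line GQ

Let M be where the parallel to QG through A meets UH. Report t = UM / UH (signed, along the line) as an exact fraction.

t = 3

Choose coordinates Y = (0, 0), A = (1, 0), G = (0, 1).
1. Q is the centroid of triangle AYG ⇒ Q = (1/3, 1/3)
2. U is the intersection of line GY and line QA ⇒ U = (0, 1/2)
3. H is where the line through U parallel to AY meets line GQ ⇒ H = (1/4, 1/2)
through A parallel to QG: direction (-1/3, 2/3); meets UH at M = (3/4, 1/2)
M = U + t·(H−U) with t = 3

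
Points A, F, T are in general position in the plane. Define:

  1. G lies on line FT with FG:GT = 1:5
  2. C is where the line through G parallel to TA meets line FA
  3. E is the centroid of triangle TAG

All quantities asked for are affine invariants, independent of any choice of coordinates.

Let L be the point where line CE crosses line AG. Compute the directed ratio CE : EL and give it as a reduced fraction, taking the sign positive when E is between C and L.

Choose coordinates A = (0, 0), F = (1, 0), T = (0, 1).
1. G lies on line FT with FG:GT = 1:5 ⇒ G = (5/6, 1/6)
2. C is where the line through G parallel to TA meets line FA ⇒ C = (5/6, 0)
3. E is the centroid of triangle TAG ⇒ E = (5/18, 7/18)
line CE meets AG at L = (35/54, 7/54)
E = C + t·(L−C) with t = 3, so CE:EL = 3:-2

CE:EL = -3/2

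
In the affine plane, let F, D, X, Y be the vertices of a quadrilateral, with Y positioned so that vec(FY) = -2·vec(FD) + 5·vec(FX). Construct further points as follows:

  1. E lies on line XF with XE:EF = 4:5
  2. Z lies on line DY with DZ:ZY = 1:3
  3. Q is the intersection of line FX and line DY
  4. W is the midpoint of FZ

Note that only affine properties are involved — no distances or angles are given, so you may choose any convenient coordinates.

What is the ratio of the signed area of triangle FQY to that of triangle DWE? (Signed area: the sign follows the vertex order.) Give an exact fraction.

[FQY]:[DWE] = 24

Assign F = (0, 0), D = (1, 0), X = (0, 1), Y = (-2, 5) — the answer is frame-independent, so this choice is without loss of generality.
1. E lies on line XF with XE:EF = 4:5 ⇒ E = (0, 5/9)
2. Z lies on line DY with DZ:ZY = 1:3 ⇒ Z = (1/4, 5/4)
3. Q is the intersection of line FX and line DY ⇒ Q = (0, 5/3)
4. W is the midpoint of FZ ⇒ W = (1/8, 5/8)
2·[FQY] = 10/3, 2·[DWE] = 5/36
[FQY]:[DWE] = 10/3:5/36 = 24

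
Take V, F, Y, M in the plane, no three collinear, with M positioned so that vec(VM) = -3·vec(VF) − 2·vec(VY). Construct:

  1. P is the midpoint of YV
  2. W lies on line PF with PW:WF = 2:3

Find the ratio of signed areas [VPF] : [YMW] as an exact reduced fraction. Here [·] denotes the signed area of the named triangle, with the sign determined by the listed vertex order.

Choose coordinates V = (0, 0), F = (1, 0), Y = (0, 1), M = (-3, -2).
1. P is the midpoint of YV ⇒ P = (0, 1/2)
2. W lies on line PF with PW:WF = 2:3 ⇒ W = (2/5, 3/10)
2·[VPF] = -1/2, 2·[YMW] = 33/10
[VPF]:[YMW] = -1/2:33/10 = -5/33

[VPF]:[YMW] = -5/33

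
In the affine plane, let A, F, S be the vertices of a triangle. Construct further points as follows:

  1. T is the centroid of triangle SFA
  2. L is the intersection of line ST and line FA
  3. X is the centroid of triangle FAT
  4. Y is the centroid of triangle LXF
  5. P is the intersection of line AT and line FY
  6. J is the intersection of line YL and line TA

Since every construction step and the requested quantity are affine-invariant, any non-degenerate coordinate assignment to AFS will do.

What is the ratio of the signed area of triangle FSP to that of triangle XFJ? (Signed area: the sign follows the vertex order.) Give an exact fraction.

Set A = (0, 0), F = (1, 0), S = (0, 1); any affine frame gives the same invariant.
1. T is the centroid of triangle SFA ⇒ T = (1/3, 1/3)
2. L is the intersection of line ST and line FA ⇒ L = (1/2, 0)
3. X is the centroid of triangle FAT ⇒ X = (4/9, 1/9)
4. Y is the centroid of triangle LXF ⇒ Y = (35/54, 1/27)
5. P is the intersection of line AT and line FY ⇒ P = (2/21, 2/21)
6. J is the intersection of line YL and line TA ⇒ J = (-1/6, -1/6)
2·[FSP] = 17/21, 2·[XFJ] = -2/9
[FSP]:[XFJ] = 17/21:-2/9 = -51/14

[FSP]:[XFJ] = -51/14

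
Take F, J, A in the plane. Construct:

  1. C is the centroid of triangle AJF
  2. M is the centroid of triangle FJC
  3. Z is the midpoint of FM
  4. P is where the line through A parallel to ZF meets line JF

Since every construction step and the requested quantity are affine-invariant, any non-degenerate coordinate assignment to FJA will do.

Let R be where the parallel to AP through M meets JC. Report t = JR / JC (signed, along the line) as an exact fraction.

t = 1/2

Work in coordinates with F = (0, 0), J = (1, 0), A = (0, 1).
1. C is the centroid of triangle AJF ⇒ C = (1/3, 1/3)
2. M is the centroid of triangle FJC ⇒ M = (4/9, 1/9)
3. Z is the midpoint of FM ⇒ Z = (2/9, 1/18)
4. P is where the line through A parallel to ZF meets line JF ⇒ P = (-4, 0)
through M parallel to AP: direction (-4, -1); meets JC at R = (2/3, 1/6)
R = J + t·(C−J) with t = 1/2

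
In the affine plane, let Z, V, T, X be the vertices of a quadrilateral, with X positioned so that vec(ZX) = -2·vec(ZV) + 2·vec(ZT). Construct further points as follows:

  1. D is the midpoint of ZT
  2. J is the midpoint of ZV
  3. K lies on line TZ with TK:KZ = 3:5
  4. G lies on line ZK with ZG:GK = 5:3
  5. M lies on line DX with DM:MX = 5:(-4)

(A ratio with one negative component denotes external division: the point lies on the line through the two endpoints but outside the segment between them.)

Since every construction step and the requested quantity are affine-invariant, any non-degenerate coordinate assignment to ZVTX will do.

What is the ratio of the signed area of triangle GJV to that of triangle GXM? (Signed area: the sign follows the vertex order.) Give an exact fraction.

[GJV]:[GXM] = 25/112

Assign Z = (0, 0), V = (1, 0), T = (0, 1), X = (-2, 2) — the answer is frame-independent, so this choice is without loss of generality.
1. D is the midpoint of ZT ⇒ D = (0, 1/2)
2. J is the midpoint of ZV ⇒ J = (1/2, 0)
3. K lies on line TZ with TK:KZ = 3:5 ⇒ K = (0, 5/8)
4. G lies on line ZK with ZG:GK = 5:3 ⇒ G = (0, 25/64)
5. M lies on line DX with DM:MX = 5:(-4) ⇒ M = (-10, 8)
2·[GJV] = 25/128, 2·[GXM] = 7/8
[GJV]:[GXM] = 25/128:7/8 = 25/112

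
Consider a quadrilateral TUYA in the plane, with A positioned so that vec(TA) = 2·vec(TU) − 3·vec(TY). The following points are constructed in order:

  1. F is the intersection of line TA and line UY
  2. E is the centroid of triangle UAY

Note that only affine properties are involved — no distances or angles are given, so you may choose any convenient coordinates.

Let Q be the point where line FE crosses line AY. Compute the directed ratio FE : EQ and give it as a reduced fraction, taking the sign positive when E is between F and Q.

FE:EQ = -7

Set T = (0, 0), U = (1, 0), Y = (0, 1), A = (2, -3); any affine frame gives the same invariant.
1. F is the intersection of line TA and line UY ⇒ F = (-2, 3)
2. E is the centroid of triangle UAY ⇒ E = (1, -2/3)
line FE meets AY at Q = (4/7, -1/7)
E = F + t·(Q−F) with t = 7/6, so FE:EQ = 7/6:-1/6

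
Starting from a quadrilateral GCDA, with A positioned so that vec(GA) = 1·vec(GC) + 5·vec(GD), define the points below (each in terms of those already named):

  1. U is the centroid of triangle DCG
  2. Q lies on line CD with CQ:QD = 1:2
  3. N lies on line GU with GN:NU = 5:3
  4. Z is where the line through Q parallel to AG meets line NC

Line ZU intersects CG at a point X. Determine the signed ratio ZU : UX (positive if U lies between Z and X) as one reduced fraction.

ZU:UX = -7/10

Assign G = (0, 0), C = (1, 0), D = (0, 1), A = (1, 5) — the answer is frame-independent, so this choice is without loss of generality.
1. U is the centroid of triangle DCG ⇒ U = (1/3, 1/3)
2. Q lies on line CD with CQ:QD = 1:2 ⇒ Q = (2/3, 1/3)
3. N lies on line GU with GN:NU = 5:3 ⇒ N = (5/24, 5/24)
4. Z is where the line through Q parallel to AG meets line NC ⇒ Z = (31/50, 1/10)
line ZU meets CG at X = (26/35, 0)
U = Z + t·(X−Z) with t = -7/3, so ZU:UX = -7/3:10/3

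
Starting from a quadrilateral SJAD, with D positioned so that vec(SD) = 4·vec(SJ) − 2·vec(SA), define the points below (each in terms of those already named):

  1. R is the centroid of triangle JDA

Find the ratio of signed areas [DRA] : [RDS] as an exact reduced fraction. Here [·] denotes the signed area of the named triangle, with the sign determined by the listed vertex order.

Set S = (0, 0), J = (1, 0), A = (0, 1), D = (4, -2); any affine frame gives the same invariant.
1. R is the centroid of triangle JDA ⇒ R = (5/3, -1/3)
2·[DRA] = -1/3, 2·[RDS] = -2
[DRA]:[RDS] = -1/3:-2 = 1/6

[DRA]:[RDS] = 1/6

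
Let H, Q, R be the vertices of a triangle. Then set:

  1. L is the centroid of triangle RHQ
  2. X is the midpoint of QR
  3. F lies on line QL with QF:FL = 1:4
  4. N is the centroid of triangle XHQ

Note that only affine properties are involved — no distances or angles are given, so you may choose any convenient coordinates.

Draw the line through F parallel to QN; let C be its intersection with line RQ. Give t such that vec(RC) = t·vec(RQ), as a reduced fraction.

Assign H = (0, 0), Q = (1, 0), R = (0, 1) — the answer is frame-independent, so this choice is without loss of generality.
1. L is the centroid of triangle RHQ ⇒ L = (1/3, 1/3)
2. X is the midpoint of QR ⇒ X = (1/2, 1/2)
3. F lies on line QL with QF:FL = 1:4 ⇒ F = (13/15, 1/15)
4. N is the centroid of triangle XHQ ⇒ N = (1/2, 1/6)
through F parallel to QN: direction (-1/2, 1/6); meets RQ at C = (29/30, 1/30)
C = R + t·(Q−R) with t = 29/30

t = 29/30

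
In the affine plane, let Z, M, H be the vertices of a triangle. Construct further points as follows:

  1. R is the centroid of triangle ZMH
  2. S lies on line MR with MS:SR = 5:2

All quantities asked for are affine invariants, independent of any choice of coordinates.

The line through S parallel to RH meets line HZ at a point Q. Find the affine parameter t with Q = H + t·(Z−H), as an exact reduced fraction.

t = -2/7

Set Z = (0, 0), M = (1, 0), H = (0, 1); any affine frame gives the same invariant.
1. R is the centroid of triangle ZMH ⇒ R = (1/3, 1/3)
2. S lies on line MR with MS:SR = 5:2 ⇒ S = (11/21, 5/21)
through S parallel to RH: direction (-1/3, 2/3); meets HZ at Q = (0, 9/7)
Q = H + t·(Z−H) with t = -2/7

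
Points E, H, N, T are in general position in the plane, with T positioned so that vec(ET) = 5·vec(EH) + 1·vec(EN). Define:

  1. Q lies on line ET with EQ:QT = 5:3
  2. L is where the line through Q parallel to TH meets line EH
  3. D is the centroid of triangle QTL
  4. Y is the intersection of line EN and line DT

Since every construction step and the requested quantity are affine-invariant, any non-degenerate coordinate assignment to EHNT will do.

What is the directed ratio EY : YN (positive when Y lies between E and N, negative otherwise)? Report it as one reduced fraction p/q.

EY:YN = -1/11

Set E = (0, 0), H = (1, 0), N = (0, 1), T = (5, 1); any affine frame gives the same invariant.
1. Q lies on line ET with EQ:QT = 5:3 ⇒ Q = (25/8, 5/8)
2. L is where the line through Q parallel to TH meets line EH ⇒ L = (5/8, 0)
3. D is the centroid of triangle QTL ⇒ D = (35/12, 13/24)
4. Y is the intersection of line EN and line DT ⇒ Y = (0, -1/10)
Y = E + t·(N−E) with t = -1/10, so EY:YN = t:(1−t) = -1/10:11/10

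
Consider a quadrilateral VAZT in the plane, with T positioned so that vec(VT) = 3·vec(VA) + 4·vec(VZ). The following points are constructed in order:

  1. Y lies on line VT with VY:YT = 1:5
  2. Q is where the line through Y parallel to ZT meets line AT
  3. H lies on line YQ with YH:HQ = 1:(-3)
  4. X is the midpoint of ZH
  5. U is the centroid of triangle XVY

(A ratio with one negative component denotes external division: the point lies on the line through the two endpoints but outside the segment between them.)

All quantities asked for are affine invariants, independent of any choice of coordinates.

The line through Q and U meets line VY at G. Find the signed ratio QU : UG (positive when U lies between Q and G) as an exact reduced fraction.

QU:UG = -83/23

Choose coordinates V = (0, 0), A = (1, 0), Z = (0, 1), T = (3, 4).
1. Y lies on line VT with VY:YT = 1:5 ⇒ Y = (1/2, 2/3)
2. Q is where the line through Y parallel to ZT meets line AT ⇒ Q = (13/6, 7/3)
3. H lies on line YQ with YH:HQ = 1:(-3) ⇒ H = (-1/3, -1/6)
4. X is the midpoint of ZH ⇒ X = (-1/6, 5/12)
5. U is the centroid of triangle XVY ⇒ U = (1/9, 13/36)
line QU meets VY at G = (113/166, 226/249)
U = Q + t·(G−Q) with t = 83/60, so QU:UG = 83/60:-23/60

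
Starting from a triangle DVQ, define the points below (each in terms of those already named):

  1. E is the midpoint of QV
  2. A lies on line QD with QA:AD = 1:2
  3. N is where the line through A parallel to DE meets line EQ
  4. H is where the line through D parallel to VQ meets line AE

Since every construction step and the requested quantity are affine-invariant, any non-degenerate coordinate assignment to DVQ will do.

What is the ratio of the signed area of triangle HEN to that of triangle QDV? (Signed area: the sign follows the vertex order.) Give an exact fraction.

[HEN]:[QDV] = 1/3

Choose coordinates D = (0, 0), V = (1, 0), Q = (0, 1).
1. E is the midpoint of QV ⇒ E = (1/2, 1/2)
2. A lies on line QD with QA:AD = 1:2 ⇒ A = (0, 2/3)
3. N is where the line through A parallel to DE meets line EQ ⇒ N = (1/6, 5/6)
4. H is where the line through D parallel to VQ meets line AE ⇒ H = (-1, 1)
2·[HEN] = 1/3, 2·[QDV] = 1
[HEN]:[QDV] = 1/3:1 = 1/3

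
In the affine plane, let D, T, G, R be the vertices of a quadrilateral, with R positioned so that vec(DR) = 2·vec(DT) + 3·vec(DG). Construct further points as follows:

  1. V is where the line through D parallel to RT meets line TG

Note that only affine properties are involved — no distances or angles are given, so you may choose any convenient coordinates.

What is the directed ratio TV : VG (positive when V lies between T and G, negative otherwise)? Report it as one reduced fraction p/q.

Choose coordinates D = (0, 0), T = (1, 0), G = (0, 1), R = (2, 3).
1. V is where the line through D parallel to RT meets line TG ⇒ V = (1/4, 3/4)
V = T + t·(G−T) with t = 3/4, so TV:VG = t:(1−t) = 3/4:1/4

TV:VG = 3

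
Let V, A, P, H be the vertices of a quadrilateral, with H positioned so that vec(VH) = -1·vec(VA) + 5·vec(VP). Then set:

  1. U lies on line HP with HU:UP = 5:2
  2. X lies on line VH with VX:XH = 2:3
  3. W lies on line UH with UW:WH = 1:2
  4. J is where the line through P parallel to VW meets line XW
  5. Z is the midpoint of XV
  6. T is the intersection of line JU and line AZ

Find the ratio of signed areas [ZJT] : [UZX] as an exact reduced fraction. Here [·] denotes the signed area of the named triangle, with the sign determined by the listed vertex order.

[ZJT]:[UZX] = 153/52

Set V = (0, 0), A = (1, 0), P = (0, 1), H = (-1, 5); any affine frame gives the same invariant.
1. U lies on line HP with HU:UP = 5:2 ⇒ U = (-2/7, 15/7)
2. X lies on line VH with VX:XH = 2:3 ⇒ X = (-2/5, 2)
3. W lies on line UH with UW:WH = 1:2 ⇒ W = (-11/21, 65/21)
4. J is where the line through P parallel to VW meets line XW ⇒ J = (-121/140, 171/28)
5. Z is the midpoint of XV ⇒ Z = (-1/5, 1)
6. T is the intersection of line JU and line AZ ⇒ T = (-7/65, 12/13)
2·[ZJT] = -153/364, 2·[UZX] = -1/7
[ZJT]:[UZX] = -153/364:-1/7 = 153/52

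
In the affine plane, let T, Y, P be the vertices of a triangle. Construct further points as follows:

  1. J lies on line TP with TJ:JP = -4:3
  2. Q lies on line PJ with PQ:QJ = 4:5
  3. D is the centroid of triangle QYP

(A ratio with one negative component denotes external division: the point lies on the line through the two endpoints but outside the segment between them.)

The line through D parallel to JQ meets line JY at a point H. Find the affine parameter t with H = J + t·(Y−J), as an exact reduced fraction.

t = 1/3

Set T = (0, 0), Y = (1, 0), P = (0, 1); any affine frame gives the same invariant.
1. J lies on line TP with TJ:JP = -4:3 ⇒ J = (0, 4)
2. Q lies on line PJ with PQ:QJ = 4:5 ⇒ Q = (0, 7/3)
3. D is the centroid of triangle QYP ⇒ D = (1/3, 10/9)
through D parallel to JQ: direction (0, -5/3); meets JY at H = (1/3, 8/3)
H = J + t·(Y−J) with t = 1/3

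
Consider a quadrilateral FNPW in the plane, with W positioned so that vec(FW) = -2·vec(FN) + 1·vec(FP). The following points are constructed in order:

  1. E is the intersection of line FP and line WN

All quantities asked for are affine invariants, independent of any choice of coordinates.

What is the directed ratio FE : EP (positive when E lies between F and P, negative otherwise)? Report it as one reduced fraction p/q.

FE:EP = 1/2

Assign F = (0, 0), N = (1, 0), P = (0, 1), W = (-2, 1) — the answer is frame-independent, so this choice is without loss of generality.
1. E is the intersection of line FP and line WN ⇒ E = (0, 1/3)
E = F + t·(P−F) with t = 1/3, so FE:EP = t:(1−t) = 1/3:2/3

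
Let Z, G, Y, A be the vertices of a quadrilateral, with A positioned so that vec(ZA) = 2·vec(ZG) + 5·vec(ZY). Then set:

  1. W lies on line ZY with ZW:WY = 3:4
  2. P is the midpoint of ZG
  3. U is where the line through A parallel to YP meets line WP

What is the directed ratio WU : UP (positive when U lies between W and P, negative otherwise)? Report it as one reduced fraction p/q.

WU:UP = -15/14

Assign Z = (0, 0), G = (1, 0), Y = (0, 1), A = (2, 5) — the answer is frame-independent, so this choice is without loss of generality.
1. W lies on line ZY with ZW:WY = 3:4 ⇒ W = (0, 3/7)
2. P is the midpoint of ZG ⇒ P = (1/2, 0)
3. U is where the line through A parallel to YP meets line WP ⇒ U = (15/2, -6)
U = W + t·(P−W) with t = 15, so WU:UP = t:(1−t) = 15:-14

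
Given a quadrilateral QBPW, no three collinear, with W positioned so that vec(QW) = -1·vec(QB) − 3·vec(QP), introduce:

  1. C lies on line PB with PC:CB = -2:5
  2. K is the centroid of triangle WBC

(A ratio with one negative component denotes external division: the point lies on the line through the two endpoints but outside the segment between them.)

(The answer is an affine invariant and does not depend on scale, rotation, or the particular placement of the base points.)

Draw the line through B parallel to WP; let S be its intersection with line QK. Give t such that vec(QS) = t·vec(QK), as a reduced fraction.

t = -9

Work in coordinates with Q = (0, 0), B = (1, 0), P = (0, 1), W = (-1, -3).
1. C lies on line PB with PC:CB = -2:5 ⇒ C = (-2/3, 5/3)
2. K is the centroid of triangle WBC ⇒ K = (-2/9, -4/9)
through B parallel to WP: direction (1, 4); meets QK at S = (2, 4)
S = Q + t·(K−Q) with t = -9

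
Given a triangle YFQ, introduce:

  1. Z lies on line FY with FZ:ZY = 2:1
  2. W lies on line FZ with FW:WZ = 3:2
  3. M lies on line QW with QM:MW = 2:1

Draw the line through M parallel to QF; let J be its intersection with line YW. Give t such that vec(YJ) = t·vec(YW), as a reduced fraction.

t = 11/9

Set Y = (0, 0), F = (1, 0), Q = (0, 1); any affine frame gives the same invariant.
1. Z lies on line FY with FZ:ZY = 2:1 ⇒ Z = (1/3, 0)
2. W lies on line FZ with FW:WZ = 3:2 ⇒ W = (3/5, 0)
3. M lies on line QW with QM:MW = 2:1 ⇒ M = (2/5, 1/3)
through M parallel to QF: direction (1, -1); meets YW at J = (11/15, 0)
J = Y + t·(W−Y) with t = 11/9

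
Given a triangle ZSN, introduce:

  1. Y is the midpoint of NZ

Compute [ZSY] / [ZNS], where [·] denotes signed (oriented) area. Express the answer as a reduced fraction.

Work in coordinates with Z = (0, 0), S = (1, 0), N = (0, 1).
1. Y is the midpoint of NZ ⇒ Y = (0, 1/2)
2·[ZSY] = 1/2, 2·[ZNS] = -1
[ZSY]:[ZNS] = 1/2:-1 = -1/2

[ZSY]:[ZNS] = -1/2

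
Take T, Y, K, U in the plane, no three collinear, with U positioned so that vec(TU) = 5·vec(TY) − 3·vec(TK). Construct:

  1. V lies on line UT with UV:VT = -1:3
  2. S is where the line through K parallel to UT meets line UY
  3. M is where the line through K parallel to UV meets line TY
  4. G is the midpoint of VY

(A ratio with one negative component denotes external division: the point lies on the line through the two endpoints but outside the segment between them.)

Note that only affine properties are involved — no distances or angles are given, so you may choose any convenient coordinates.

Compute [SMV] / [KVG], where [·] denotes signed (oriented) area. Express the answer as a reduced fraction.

Choose coordinates T = (0, 0), Y = (1, 0), K = (0, 1), U = (5, -3).
1. V lies on line UT with UV:VT = -1:3 ⇒ V = (15/2, -9/2)
2. S is where the line through K parallel to UT meets line UY ⇒ S = (-5/3, 2)
3. M is where the line through K parallel to UV meets line TY ⇒ M = (5/3, 0)
4. G is the midpoint of VY ⇒ G = (17/4, -9/4)
2·[SMV] = -10/3, 2·[KVG] = -1
[SMV]:[KVG] = -10/3:-1 = 10/3

[SMV]:[KVG] = 10/3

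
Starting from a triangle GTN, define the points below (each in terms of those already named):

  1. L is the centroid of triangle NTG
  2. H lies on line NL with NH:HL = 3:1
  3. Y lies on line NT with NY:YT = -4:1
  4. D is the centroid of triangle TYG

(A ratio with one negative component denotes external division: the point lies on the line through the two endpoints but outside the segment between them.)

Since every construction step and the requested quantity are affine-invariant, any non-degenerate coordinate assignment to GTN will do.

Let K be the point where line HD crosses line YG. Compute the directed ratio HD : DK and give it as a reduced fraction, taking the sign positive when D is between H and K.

Assign G = (0, 0), T = (1, 0), N = (0, 1) — the answer is frame-independent, so this choice is without loss of generality.
1. L is the centroid of triangle NTG ⇒ L = (1/3, 1/3)
2. H lies on line NL with NH:HL = 3:1 ⇒ H = (1/4, 1/2)
3. Y lies on line NT with NY:YT = -4:1 ⇒ Y = (4/3, -1/3)
4. D is the centroid of triangle TYG ⇒ D = (7/9, -1/9)
line HD meets YG at K = (20/23, -5/23)
D = H + t·(K−H) with t = 23/27, so HD:DK = 23/27:4/27

HD:DK = 23/4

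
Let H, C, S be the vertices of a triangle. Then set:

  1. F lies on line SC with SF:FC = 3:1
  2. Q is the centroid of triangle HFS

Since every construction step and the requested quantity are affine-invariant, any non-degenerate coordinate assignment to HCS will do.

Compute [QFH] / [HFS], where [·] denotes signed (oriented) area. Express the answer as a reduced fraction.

Work in coordinates with H = (0, 0), C = (1, 0), S = (0, 1).
1. F lies on line SC with SF:FC = 3:1 ⇒ F = (3/4, 1/4)
2. Q is the centroid of triangle HFS ⇒ Q = (1/4, 5/12)
2·[QFH] = -1/4, 2·[HFS] = 3/4
[QFH]:[HFS] = -1/4:3/4 = -1/3

[QFH]:[HFS] = -1/3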